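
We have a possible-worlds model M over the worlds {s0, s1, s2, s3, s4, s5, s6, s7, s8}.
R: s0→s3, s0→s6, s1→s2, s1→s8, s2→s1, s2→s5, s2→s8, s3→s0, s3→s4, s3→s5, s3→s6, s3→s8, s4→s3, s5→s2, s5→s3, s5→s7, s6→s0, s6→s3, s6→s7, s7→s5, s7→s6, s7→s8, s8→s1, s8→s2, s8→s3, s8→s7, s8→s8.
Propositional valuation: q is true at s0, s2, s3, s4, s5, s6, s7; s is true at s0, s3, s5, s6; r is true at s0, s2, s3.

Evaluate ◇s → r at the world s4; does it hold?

No

At s4: ◇s is true, r is false, so ◇s → r is false.
  At s4: ◇s requires s at some successor in {s3}.
    s holds at s3, so ◇s is true at s4.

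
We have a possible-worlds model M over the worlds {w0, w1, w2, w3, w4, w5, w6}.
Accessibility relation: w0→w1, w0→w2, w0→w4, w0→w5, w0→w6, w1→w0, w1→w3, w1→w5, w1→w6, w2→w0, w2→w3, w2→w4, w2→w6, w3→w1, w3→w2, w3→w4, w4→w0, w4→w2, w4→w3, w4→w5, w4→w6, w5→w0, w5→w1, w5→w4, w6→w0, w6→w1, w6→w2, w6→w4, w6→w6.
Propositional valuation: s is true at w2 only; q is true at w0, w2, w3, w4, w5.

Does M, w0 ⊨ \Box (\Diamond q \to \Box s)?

Recall that \Box ψ holds at a world iff ψ holds at every accessible world, and \Diamond ψ holds iff ψ holds at some accessible world.
At w0: \Box (\Diamond q \to \Box s) requires \Diamond q \to \Box s at every successor {w1, w2, w4, w5, w6}.
  \Diamond q \to \Box s fails at w1, so \Box (\Diamond q \to \Box s) is false at w0.
    At w1: \Diamond q is true, \Box s is false, so \Diamond q \to \Box s is false.
      At w1: \Diamond q requires q at some successor in {w0, w3, w5, w6}.
        q holds at w0, so \Diamond q is true at w1.
      At w1: \Box s requires s at every successor {w0, w3, w5, w6}.
        s fails at w0, so \Box s is false at w1.

No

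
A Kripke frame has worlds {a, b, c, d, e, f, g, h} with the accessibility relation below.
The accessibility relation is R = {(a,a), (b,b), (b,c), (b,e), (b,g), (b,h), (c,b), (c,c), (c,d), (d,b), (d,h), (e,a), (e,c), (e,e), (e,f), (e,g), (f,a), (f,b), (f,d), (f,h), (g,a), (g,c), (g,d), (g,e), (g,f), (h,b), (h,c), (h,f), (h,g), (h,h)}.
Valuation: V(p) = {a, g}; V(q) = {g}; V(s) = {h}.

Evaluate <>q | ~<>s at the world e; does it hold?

Yes

At e: <>q is true, ~<>s is true, so <>q | ~<>s is true.
  At e: <>q requires q at some successor in {a, c, e, f, g}.
    q holds at g, so <>q is true at e.
  At e: <>s is false, so ~<>s is true.
    At e: <>s requires s at some successor in {a, c, e, f, g}.
      At a: s is false.
      At c: s is false.
      At e: s is false.
      At f: s is false.
      At g: s is false.
    So <>s is false at e.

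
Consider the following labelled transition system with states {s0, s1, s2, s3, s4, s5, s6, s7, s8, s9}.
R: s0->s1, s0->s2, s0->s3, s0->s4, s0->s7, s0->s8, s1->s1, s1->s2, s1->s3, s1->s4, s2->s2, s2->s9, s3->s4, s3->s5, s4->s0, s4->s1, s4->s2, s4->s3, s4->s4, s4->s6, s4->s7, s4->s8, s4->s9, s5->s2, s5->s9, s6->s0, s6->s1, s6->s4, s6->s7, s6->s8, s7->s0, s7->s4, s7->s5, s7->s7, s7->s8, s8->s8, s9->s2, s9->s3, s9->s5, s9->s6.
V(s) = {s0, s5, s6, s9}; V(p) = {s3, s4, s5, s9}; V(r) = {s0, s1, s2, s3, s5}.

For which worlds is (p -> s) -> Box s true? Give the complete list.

s3, s4

Recall that Box ψ holds at a world iff ψ holds at every accessible world, and Dia ψ holds iff ψ holds at some accessible world.
Let φ = (p -> s) -> Box s. Evaluate φ at each world:
  s0 (successors {s1, s2, s3, s4, s7, s8}): φ is false.
  s1 (successors {s1, s2, s3, s4}): φ is false.
  s2 (successors {s2, s9}): φ is false.
  s3 (successors {s4, s5}): φ is true.
  s4 (successors {s0, s1, s2, s3, s4, s6, s7, s8, s9}): φ is true.
  s5 (successors {s2, s9}): φ is false.
  s6 (successors {s0, s1, s4, s7, s8}): φ is false.
  s7 (successors {s0, s4, s5, s7, s8}): φ is false.
  s8 (successors {s8}): φ is false.
  s9 (successors {s2, s3, s5, s6}): φ is false.
For instance, at s4:
  At s4: p -> s is false, Box s is false, so (p -> s) -> Box s is true.
    At s4: Box s requires s at every successor {s0, s1, s2, s3, s4, s6, s7, s8, s9}.
      s fails at s1, so Box s is false at s4.
Satisfying worlds: {s3, s4}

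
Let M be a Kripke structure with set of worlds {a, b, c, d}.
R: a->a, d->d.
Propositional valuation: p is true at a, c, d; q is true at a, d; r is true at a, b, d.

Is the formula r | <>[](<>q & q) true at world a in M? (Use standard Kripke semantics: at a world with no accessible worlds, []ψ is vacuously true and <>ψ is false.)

At a: r is true, <>[](<>q & q) is true, so r | <>[](<>q & q) is true.
  At a: <>[](<>q & q) requires [](<>q & q) at some successor in {a}.
    [](<>q & q) holds at a, so <>[](<>q & q) is true at a.
      At a: [](<>q & q) requires <>q & q at every successor {a}.
        At a: <>q & q is true.
      So [](<>q & q) is true at a.

Yes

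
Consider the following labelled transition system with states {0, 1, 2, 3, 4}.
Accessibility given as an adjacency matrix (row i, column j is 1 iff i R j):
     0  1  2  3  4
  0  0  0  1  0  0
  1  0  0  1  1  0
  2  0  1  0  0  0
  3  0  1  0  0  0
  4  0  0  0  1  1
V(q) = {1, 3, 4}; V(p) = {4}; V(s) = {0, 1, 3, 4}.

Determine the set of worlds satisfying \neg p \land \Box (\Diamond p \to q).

Recall that \Box ψ holds at a world iff ψ holds at every accessible world, and \Diamond ψ holds iff ψ holds at some accessible world.
Let φ = \neg p \land \Box (\Diamond p \to q). Evaluate φ at each world:
  0 (successors {2}): φ is true.
  1 (successors {2, 3}): φ is true.
  2 (successors {1}): φ is true.
  3 (successors {1}): φ is true.
  4 (successors {3, 4}): φ is false.
For instance, at 3:
  At 3: \neg p is true, \Box (\Diamond p \to q) is true, so \neg p \land \Box (\Diamond p \to q) is true.
    At 3: \Box (\Diamond p \to q) requires \Diamond p \to q at every successor {1}.
      At 1: \Diamond p \to q is true.
    So \Box (\Diamond p \to q) is true at 3.
Satisfying worlds: {0, 1, 2, 3}

0, 1, 2, 3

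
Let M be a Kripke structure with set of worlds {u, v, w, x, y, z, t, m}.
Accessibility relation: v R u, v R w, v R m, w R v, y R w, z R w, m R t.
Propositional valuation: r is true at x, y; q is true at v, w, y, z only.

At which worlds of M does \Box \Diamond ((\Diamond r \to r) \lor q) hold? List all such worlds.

u, w, x, y, z, t

Let φ = \Box \Diamond ((\Diamond r \to r) \lor q). Evaluate φ at each world:
  u (successors ∅): φ is true.
  v (successors {u, w, m}): φ is false.
  w (successors {v}): φ is true.
  x (successors ∅): φ is true.
  y (successors {w}): φ is true.
  z (successors {w}): φ is true.
  t (successors ∅): φ is true.
  m (successors {t}): φ is false.
For instance, at z:
  At z: \Box \Diamond ((\Diamond r \to r) \lor q) requires \Diamond ((\Diamond r \to r) \lor q) at every successor {w}.
      At w: \Diamond ((\Diamond r \to r) \lor q) requires (\Diamond r \to r) \lor q at some successor in {v}.
        (\Diamond r \to r) \lor q holds at v, so \Diamond ((\Diamond r \to r) \lor q) is true at w.
  So \Box \Diamond ((\Diamond r \to r) \lor q) is true at z.
Satisfying worlds: {u, w, x, y, z, t}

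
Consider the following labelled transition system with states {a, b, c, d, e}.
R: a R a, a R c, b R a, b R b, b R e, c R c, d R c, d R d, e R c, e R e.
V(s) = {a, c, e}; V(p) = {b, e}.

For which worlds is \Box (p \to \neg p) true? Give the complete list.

Let φ = \Box (p \to \neg p). Evaluate φ at each world:
  a (successors {a, c}): φ is true.
  b (successors {a, b, e}): φ is false.
  c (successors {c}): φ is true.
  d (successors {c, d}): φ is true.
  e (successors {c, e}): φ is false.
For instance, at a:
  At a: \Box (p \to \neg p) requires p \to \neg p at every successor {a, c}.
    At a: p \to \neg p is true.
    At c: p \to \neg p is true.
  So \Box (p \to \neg p) is true at a.
Satisfying worlds: {a, c, d}

a, c, d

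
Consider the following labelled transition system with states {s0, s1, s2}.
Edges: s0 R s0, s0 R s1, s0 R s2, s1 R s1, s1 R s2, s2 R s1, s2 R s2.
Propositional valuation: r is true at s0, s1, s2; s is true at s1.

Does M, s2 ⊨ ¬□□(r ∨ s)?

No

At s2: □□(r ∨ s) is true, so ¬□□(r ∨ s) is false.
  At s2: □□(r ∨ s) requires □(r ∨ s) at every successor {s1, s2}.
      At s1: □(r ∨ s) requires r ∨ s at every successor {s1, s2}.
        At s1: r ∨ s is true.
        At s2: r ∨ s is true.
      So □(r ∨ s) is true at s1.
      At s2: □(r ∨ s) requires r ∨ s at every successor {s1, s2}.
        At s1: r ∨ s is true.
        At s2: r ∨ s is true.
      So □(r ∨ s) is true at s2.
  So □□(r ∨ s) is true at s2.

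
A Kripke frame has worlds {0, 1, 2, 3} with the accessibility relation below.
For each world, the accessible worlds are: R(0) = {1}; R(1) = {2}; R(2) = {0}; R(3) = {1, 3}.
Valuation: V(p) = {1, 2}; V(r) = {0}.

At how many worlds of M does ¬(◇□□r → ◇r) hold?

Let φ = ¬(◇□□r → ◇r). Evaluate φ at each world:
  0 (successors {1}): φ is true.
  1 (successors {2}): φ is false.
  2 (successors {0}): φ is false.
  3 (successors {1, 3}): φ is true.
For instance, at 1:
  At 1: ◇□□r → ◇r is true, so ¬(◇□□r → ◇r) is false.
    At 1: ◇□□r is false, ◇r is false, so ◇□□r → ◇r is true.
      At 1: ◇□□r requires □□r at some successor in {2}.
        At 2: □□r is false.
      So ◇□□r is false at 1.
      At 1: ◇r requires r at some successor in {2}.
        At 2: r is false.
      So ◇r is false at 1.
Satisfying worlds: {0, 3}

2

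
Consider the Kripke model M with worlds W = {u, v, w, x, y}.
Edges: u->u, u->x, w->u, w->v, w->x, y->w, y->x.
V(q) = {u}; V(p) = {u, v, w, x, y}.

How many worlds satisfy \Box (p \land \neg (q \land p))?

3

Let φ = \Box (p \land \neg (q \land p)). Evaluate φ at each world:
  u (successors {u, x}): φ is false.
  v (successors ∅): φ is true.
  w (successors {u, v, x}): φ is false.
  x (successors ∅): φ is true.
  y (successors {w, x}): φ is true.
For instance, at w:
  At w: \Box (p \land \neg (q \land p)) requires p \land \neg (q \land p) at every successor {u, v, x}.
    p \land \neg (q \land p) fails at u, so \Box (p \land \neg (q \land p)) is false at w.
Satisfying worlds: {v, x, y}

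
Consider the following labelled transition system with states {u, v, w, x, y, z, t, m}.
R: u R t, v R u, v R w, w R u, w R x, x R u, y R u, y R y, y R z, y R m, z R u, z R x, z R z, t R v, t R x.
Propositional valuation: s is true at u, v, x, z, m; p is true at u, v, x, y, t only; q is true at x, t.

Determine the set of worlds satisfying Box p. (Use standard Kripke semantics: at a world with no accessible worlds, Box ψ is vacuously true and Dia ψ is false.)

u, w, x, t, m

Let φ = Box p. Evaluate φ at each world:
  u (successors {t}): φ is true.
  v (successors {u, w}): φ is false.
  w (successors {u, x}): φ is true.
  x (successors {u}): φ is true.
  y (successors {u, y, z, m}): φ is false.
  z (successors {u, x, z}): φ is false.
  t (successors {v, x}): φ is true.
  m (successors ∅): φ is true.
For instance, at v:
  At v: Box p requires p at every successor {u, w}.
    p fails at w, so Box p is false at v.
Satisfying worlds: {u, w, x, t, m}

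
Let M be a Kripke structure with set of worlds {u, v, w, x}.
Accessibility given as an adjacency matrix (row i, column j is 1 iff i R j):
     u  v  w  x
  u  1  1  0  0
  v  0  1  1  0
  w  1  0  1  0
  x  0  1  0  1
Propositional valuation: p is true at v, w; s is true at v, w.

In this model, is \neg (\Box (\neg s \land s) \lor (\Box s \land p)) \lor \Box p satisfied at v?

At v: \neg (\Box (\neg s \land s) \lor (\Box s \land p)) is false, \Box p is true, so \neg (\Box (\neg s \land s) \lor (\Box s \land p)) \lor \Box p is true.
  At v: \Box (\neg s \land s) \lor (\Box s \land p) is true, so \neg (\Box (\neg s \land s) \lor (\Box s \land p)) is false.
    At v: \Box (\neg s \land s) is false, \Box s \land p is true, so \Box (\neg s \land s) \lor (\Box s \land p) is true.
      At v: \Box (\neg s \land s) requires \neg s \land s at every successor {v, w}.
        \neg s \land s fails at v, so \Box (\neg s \land s) is false at v.
      At v: \Box s is true, p is true, so \Box s \land p is true.
  At v: \Box p requires p at every successor {v, w}.
    At v: p is true.
    At w: p is true.
  So \Box p is true at v.

Yes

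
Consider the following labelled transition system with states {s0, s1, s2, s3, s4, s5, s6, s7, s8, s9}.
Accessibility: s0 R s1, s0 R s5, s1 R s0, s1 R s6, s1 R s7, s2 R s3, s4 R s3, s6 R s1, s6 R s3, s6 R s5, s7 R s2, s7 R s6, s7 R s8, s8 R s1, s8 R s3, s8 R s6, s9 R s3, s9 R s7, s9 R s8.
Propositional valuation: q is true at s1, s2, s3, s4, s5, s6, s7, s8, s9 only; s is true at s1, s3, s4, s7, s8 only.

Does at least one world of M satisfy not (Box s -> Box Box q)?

No

Let φ = not (Box s -> Box Box q). Evaluate φ at each world:
  s0 (successors {s1, s5}): φ is false.
  s1 (successors {s0, s6, s7}): φ is false.
  s2 (successors {s3}): φ is false.
  s3 (successors ∅): φ is false.
  s4 (successors {s3}): φ is false.
  s5 (successors ∅): φ is false.
  s6 (successors {s1, s3, s5}): φ is false.
  s7 (successors {s2, s6, s8}): φ is false.
  s8 (successors {s1, s3, s6}): φ is false.
  s9 (successors {s3, s7, s8}): φ is false.
For instance, at s7:
  At s7: Box s -> Box Box q is true, so not (Box s -> Box Box q) is false.
    At s7: Box s is false, Box Box q is true, so Box s -> Box Box q is true.
      At s7: Box s requires s at every successor {s2, s6, s8}.
        s fails at s2, so Box s is false at s7.
      At s7: Box Box q requires Box q at every successor {s2, s6, s8}.
        At s2: Box q is true.
        At s6: Box q is true.
        At s8: Box q is true.
      So Box Box q is true at s7.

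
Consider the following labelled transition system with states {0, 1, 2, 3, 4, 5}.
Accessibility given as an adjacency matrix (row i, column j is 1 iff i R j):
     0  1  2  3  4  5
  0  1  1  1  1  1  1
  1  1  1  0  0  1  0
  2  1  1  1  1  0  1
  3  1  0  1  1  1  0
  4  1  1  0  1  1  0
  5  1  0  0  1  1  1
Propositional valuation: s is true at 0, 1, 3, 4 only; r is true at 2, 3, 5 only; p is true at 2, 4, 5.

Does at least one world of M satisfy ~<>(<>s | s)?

No

Let φ = ~<>(<>s | s). Evaluate φ at each world:
  0 (successors {0, 1, 2, 3, 4, 5}): φ is false.
  1 (successors {0, 1, 4}): φ is false.
  2 (successors {0, 1, 2, 3, 5}): φ is false.
  3 (successors {0, 2, 3, 4}): φ is false.
  4 (successors {0, 1, 3, 4}): φ is false.
  5 (successors {0, 3, 4, 5}): φ is false.
For instance, at 5:
  At 5: <>(<>s | s) is true, so ~<>(<>s | s) is false.
    At 5: <>(<>s | s) requires <>s | s at some successor in {0, 3, 4, 5}.
      <>s | s holds at 0, so <>(<>s | s) is true at 5.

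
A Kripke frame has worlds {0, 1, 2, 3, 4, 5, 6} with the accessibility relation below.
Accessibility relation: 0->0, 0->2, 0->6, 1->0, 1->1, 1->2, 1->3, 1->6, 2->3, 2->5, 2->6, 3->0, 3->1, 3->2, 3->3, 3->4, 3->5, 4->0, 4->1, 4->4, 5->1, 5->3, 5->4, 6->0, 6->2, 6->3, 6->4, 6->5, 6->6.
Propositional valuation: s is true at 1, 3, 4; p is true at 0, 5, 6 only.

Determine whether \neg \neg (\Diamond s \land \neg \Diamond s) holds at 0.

No

At 0: \neg (\Diamond s \land \neg \Diamond s) is true, so \neg \neg (\Diamond s \land \neg \Diamond s) is false.
  At 0: \Diamond s \land \neg \Diamond s is false, so \neg (\Diamond s \land \neg \Diamond s) is true.
    At 0: \Diamond s is false, \neg \Diamond s is true, so \Diamond s \land \neg \Diamond s is false.
      At 0: \Diamond s requires s at some successor in {0, 2, 6}.
        At 0: s is false.
        At 2: s is false.
        At 6: s is false.
      So \Diamond s is false at 0.
      At 0: \Diamond s is false, so \neg \Diamond s is true.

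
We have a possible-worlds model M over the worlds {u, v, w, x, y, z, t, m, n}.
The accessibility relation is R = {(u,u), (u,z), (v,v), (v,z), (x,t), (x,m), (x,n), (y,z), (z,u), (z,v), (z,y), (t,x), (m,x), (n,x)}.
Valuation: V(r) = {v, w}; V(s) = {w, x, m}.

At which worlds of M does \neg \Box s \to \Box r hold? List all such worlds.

Let φ = \neg \Box s \to \Box r. Evaluate φ at each world:
  u (successors {u, z}): φ is false.
  v (successors {v, z}): φ is false.
  w (successors ∅): φ is true.
  x (successors {t, m, n}): φ is false.
  y (successors {z}): φ is false.
  z (successors {u, v, y}): φ is false.
  t (successors {x}): φ is true.
  m (successors {x}): φ is true.
  n (successors {x}): φ is true.
For instance, at t:
  At t: \neg \Box s is false, \Box r is false, so \neg \Box s \to \Box r is true.
    At t: \Box s is true, so \neg \Box s is false.
      At t: \Box s requires s at every successor {x}.
        At x: s is true.
      So \Box s is true at t.
    At t: \Box r requires r at every successor {x}.
      r fails at x, so \Box r is false at t.
Satisfying worlds: {w, t, m, n}

w, t, m, n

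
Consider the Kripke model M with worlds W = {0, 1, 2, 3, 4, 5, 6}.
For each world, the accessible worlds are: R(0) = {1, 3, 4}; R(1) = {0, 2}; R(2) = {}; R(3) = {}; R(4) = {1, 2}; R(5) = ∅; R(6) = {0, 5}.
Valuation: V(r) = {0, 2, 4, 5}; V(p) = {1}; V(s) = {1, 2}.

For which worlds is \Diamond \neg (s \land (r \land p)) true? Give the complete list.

Let φ = \Diamond \neg (s \land (r \land p)). Evaluate φ at each world:
  0 (successors {1, 3, 4}): φ is true.
  1 (successors {0, 2}): φ is true.
  2 (successors ∅): φ is false.
  3 (successors ∅): φ is false.
  4 (successors {1, 2}): φ is true.
  5 (successors ∅): φ is false.
  6 (successors {0, 5}): φ is true.
For instance, at 1:
  At 1: \Diamond \neg (s \land (r \land p)) requires \neg (s \land (r \land p)) at some successor in {0, 2}.
    \neg (s \land (r \land p)) holds at 0, so \Diamond \neg (s \land (r \land p)) is true at 1.
Satisfying worlds: {0, 1, 4, 6}

0, 1, 4, 6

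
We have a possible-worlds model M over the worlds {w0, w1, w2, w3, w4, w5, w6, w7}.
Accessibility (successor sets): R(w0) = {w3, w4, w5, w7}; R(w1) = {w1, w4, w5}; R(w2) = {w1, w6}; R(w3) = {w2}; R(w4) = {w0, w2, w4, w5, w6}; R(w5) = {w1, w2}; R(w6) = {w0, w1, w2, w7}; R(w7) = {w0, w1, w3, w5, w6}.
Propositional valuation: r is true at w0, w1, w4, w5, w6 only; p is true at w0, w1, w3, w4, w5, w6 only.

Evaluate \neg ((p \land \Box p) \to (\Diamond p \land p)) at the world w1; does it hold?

No

At w1: (p \land \Box p) \to (\Diamond p \land p) is true, so \neg ((p \land \Box p) \to (\Diamond p \land p)) is false.
  At w1: p \land \Box p is true, \Diamond p \land p is true, so (p \land \Box p) \to (\Diamond p \land p) is true.
    At w1: p is true, \Box p is true, so p \land \Box p is true.
      At w1: \Box p requires p at every successor {w1, w4, w5}.
        At w1: p is true.
        At w4: p is true.
        At w5: p is true.
      So \Box p is true at w1.
    At w1: \Diamond p is true, p is true, so \Diamond p \land p is true.
      At w1: \Diamond p requires p at some successor in {w1, w4, w5}.
        p holds at w1, so \Diamond p is true at w1.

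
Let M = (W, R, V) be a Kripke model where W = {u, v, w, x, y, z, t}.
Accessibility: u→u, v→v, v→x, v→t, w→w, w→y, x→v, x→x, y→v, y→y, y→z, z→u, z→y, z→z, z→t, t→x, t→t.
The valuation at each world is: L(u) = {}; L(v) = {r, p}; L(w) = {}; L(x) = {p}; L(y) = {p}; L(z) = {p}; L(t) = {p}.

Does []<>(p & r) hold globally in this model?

No

Let φ = []<>(p & r). Evaluate φ at each world:
  u (successors {u}): φ is false.
  v (successors {v, x, t}): φ is false.
  w (successors {w, y}): φ is false.
  x (successors {v, x}): φ is true.
  y (successors {v, y, z}): φ is false.
  z (successors {u, y, z, t}): φ is false.
  t (successors {x, t}): φ is false.
Detail at u (counterexample):
  At u: []<>(p & r) requires <>(p & r) at every successor {u}.
    <>(p & r) fails at u, so []<>(p & r) is false at u.
      At u: <>(p & r) requires p & r at some successor in {u}.
        At u: p & r is false.
      So <>(p & r) is false at u.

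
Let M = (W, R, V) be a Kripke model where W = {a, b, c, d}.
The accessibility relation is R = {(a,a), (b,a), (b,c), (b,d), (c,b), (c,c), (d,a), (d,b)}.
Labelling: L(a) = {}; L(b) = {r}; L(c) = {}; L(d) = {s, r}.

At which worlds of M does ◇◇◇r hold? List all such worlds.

b, c, d

Let φ = ◇◇◇r. Evaluate φ at each world:
  a (successors {a}): φ is false.
  b (successors {a, c, d}): φ is true.
  c (successors {b, c}): φ is true.
  d (successors {a, b}): φ is true.
For instance, at b:
  At b: ◇◇◇r requires ◇◇r at some successor in {a, c, d}.
    ◇◇r holds at c, so ◇◇◇r is true at b.
      At c: ◇◇r requires ◇r at some successor in {b, c}.
        ◇r holds at b, so ◇◇r is true at c.
Satisfying worlds: {b, c, d}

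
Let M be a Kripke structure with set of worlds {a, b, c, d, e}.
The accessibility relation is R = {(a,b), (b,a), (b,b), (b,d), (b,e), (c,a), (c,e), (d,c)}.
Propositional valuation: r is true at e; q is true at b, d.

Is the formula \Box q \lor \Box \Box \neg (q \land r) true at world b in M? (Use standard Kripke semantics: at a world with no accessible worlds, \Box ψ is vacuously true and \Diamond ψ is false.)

Yes

At b: \Box q is false, \Box \Box \neg (q \land r) is true, so \Box q \lor \Box \Box \neg (q \land r) is true.
  At b: \Box q requires q at every successor {a, b, d, e}.
    q fails at a, so \Box q is false at b.
  At b: \Box \Box \neg (q \land r) requires \Box \neg (q \land r) at every successor {a, b, d, e}.
    At a: \Box \neg (q \land r) is true.
    At b: \Box \neg (q \land r) is true.
    At d: \Box \neg (q \land r) is true.
    At e: \Box \neg (q \land r) is true.
  So \Box \Box \neg (q \land r) is true at b.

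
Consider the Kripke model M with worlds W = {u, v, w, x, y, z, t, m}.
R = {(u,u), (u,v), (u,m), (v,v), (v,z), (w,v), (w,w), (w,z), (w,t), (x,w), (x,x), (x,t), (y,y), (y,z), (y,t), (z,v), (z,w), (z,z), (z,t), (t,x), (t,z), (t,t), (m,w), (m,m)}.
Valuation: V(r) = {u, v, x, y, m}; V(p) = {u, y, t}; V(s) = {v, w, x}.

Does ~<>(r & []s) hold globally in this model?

Let φ = ~<>(r & []s). Evaluate φ at each world:
  u (successors {u, v, m}): φ is true.
  v (successors {v, z}): φ is true.
  w (successors {v, w, z, t}): φ is true.
  x (successors {w, x, t}): φ is true.
  y (successors {y, z, t}): φ is true.
  z (successors {v, w, z, t}): φ is true.
  t (successors {x, z, t}): φ is true.
  m (successors {w, m}): φ is true.
For instance, at w:
  At w: <>(r & []s) is false, so ~<>(r & []s) is true.
    At w: <>(r & []s) requires r & []s at some successor in {v, w, z, t}.
      At v: r & []s is false.
      At w: r & []s is false.
      At z: r & []s is false.
      At t: r & []s is false.
    So <>(r & []s) is false at w.

Yes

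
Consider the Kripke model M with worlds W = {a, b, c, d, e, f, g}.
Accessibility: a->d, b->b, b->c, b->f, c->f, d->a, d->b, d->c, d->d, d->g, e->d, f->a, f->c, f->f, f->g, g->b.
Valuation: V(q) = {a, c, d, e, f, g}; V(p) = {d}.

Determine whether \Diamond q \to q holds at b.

No

At b: \Diamond q is true, q is false, so \Diamond q \to q is false.
  At b: \Diamond q requires q at some successor in {b, c, f}.
    q holds at c, so \Diamond q is true at b.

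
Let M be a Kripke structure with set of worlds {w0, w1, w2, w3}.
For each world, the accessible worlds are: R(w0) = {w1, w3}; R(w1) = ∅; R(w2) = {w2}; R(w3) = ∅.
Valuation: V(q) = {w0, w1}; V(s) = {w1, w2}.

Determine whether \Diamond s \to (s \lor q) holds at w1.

Recall that \Diamond ψ holds at a world iff ψ holds at some accessible world.
At w1: \Diamond s is false, s \lor q is true, so \Diamond s \to (s \lor q) is true.
  At w1: no accessible worlds, so \Diamond s is false.

Yes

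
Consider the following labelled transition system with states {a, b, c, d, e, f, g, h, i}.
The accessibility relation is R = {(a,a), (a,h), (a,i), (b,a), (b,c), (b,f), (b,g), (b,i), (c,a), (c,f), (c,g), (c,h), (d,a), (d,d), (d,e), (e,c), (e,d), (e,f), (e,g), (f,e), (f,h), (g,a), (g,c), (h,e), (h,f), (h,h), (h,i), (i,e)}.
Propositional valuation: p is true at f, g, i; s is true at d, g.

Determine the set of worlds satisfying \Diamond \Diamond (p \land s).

Let φ = \Diamond \Diamond (p \land s). Evaluate φ at each world:
  a (successors {a, h, i}): φ is false.
  b (successors {a, c, f, g, i}): φ is true.
  c (successors {a, f, g, h}): φ is false.
  d (successors {a, d, e}): φ is true.
  e (successors {c, d, f, g}): φ is true.
  f (successors {e, h}): φ is true.
  g (successors {a, c}): φ is true.
  h (successors {e, f, h, i}): φ is true.
  i (successors {e}): φ is true.
For instance, at c:
  At c: \Diamond \Diamond (p \land s) requires \Diamond (p \land s) at some successor in {a, f, g, h}.
    At a: \Diamond (p \land s) is false.
    At f: \Diamond (p \land s) is false.
    At g: \Diamond (p \land s) is false.
    At h: \Diamond (p \land s) is false.
  So \Diamond \Diamond (p \land s) is false at c.
Satisfying worlds: {b, d, e, f, g, h, i}

b, d, e, f, g, h, i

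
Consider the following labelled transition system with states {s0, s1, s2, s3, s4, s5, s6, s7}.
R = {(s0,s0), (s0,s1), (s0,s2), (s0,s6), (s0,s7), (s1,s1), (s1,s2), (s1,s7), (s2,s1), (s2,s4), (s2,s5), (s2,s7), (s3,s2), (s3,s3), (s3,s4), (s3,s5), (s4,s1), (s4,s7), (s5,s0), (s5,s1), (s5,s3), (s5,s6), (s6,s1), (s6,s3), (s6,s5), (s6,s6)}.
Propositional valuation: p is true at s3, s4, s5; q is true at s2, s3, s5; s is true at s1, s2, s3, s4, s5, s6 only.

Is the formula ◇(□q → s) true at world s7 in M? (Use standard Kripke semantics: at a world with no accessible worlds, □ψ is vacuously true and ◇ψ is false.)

No

Recall that □ψ holds at a world iff ψ holds at every accessible world, and ◇ψ holds iff ψ holds at some accessible world.
At s7: no accessible worlds, so ◇(□q → s) is false.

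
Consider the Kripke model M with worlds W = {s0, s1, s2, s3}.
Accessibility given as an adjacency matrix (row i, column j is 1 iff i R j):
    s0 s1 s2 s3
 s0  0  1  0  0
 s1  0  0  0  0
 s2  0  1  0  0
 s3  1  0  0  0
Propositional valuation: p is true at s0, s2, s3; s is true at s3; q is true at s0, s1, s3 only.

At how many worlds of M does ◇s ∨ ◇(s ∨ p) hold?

Let φ = ◇s ∨ ◇(s ∨ p). Evaluate φ at each world:
  s0 (successors {s1}): φ is false.
  s1 (successors ∅): φ is false.
  s2 (successors {s1}): φ is false.
  s3 (successors {s0}): φ is true.
For instance, at s3:
  At s3: ◇s is false, ◇(s ∨ p) is true, so ◇s ∨ ◇(s ∨ p) is true.
    At s3: ◇s requires s at some successor in {s0}.
      At s0: s is false.
    So ◇s is false at s3.
    At s3: ◇(s ∨ p) requires s ∨ p at some successor in {s0}.
      s ∨ p holds at s0, so ◇(s ∨ p) is true at s3.
Satisfying worlds: {s3}

1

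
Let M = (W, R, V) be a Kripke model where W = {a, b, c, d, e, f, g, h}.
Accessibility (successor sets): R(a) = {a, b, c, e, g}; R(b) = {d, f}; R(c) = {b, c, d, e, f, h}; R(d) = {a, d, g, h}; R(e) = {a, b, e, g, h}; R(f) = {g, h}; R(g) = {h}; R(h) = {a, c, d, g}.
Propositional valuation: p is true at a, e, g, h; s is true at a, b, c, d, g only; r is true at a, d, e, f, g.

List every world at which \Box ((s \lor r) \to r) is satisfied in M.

b, d, f, g

Recall that \Box ψ holds at a world iff ψ holds at every accessible world, and \Diamond ψ holds iff ψ holds at some accessible world.
Let φ = \Box ((s \lor r) \to r). Evaluate φ at each world:
  a (successors {a, b, c, e, g}): φ is false.
  b (successors {d, f}): φ is true.
  c (successors {b, c, d, e, f, h}): φ is false.
  d (successors {a, d, g, h}): φ is true.
  e (successors {a, b, e, g, h}): φ is false.
  f (successors {g, h}): φ is true.
  g (successors {h}): φ is true.
  h (successors {a, c, d, g}): φ is false.
For instance, at d:
  At d: \Box ((s \lor r) \to r) requires (s \lor r) \to r at every successor {a, d, g, h}.
    At a: (s \lor r) \to r is true.
    At d: (s \lor r) \to r is true.
    At g: (s \lor r) \to r is true.
    At h: (s \lor r) \to r is true.
  So \Box ((s \lor r) \to r) is true at d.
Satisfying worlds: {b, d, f, g}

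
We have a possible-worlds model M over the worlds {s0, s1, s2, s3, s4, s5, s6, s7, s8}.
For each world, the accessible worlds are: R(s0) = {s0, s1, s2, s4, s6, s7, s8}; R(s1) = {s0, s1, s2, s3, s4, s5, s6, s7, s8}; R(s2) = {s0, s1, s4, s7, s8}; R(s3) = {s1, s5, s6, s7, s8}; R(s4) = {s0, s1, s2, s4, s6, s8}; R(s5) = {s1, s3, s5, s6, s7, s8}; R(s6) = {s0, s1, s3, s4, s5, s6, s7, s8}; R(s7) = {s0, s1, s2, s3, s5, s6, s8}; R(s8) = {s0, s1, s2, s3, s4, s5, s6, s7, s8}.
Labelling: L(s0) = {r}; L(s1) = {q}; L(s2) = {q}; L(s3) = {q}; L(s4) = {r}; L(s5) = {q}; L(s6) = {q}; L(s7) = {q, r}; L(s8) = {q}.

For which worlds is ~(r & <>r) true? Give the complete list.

s1, s2, s3, s5, s6, s8

Let φ = ~(r & <>r). Evaluate φ at each world:
  s0 (successors {s0, s1, s2, s4, s6, s7, s8}): φ is false.
  s1 (successors {s0, s1, s2, s3, s4, s5, s6, s7, s8}): φ is true.
  s2 (successors {s0, s1, s4, s7, s8}): φ is true.
  s3 (successors {s1, s5, s6, s7, s8}): φ is true.
  s4 (successors {s0, s1, s2, s4, s6, s8}): φ is false.
  s5 (successors {s1, s3, s5, s6, s7, s8}): φ is true.
  s6 (successors {s0, s1, s3, s4, s5, s6, s7, s8}): φ is true.
  s7 (successors {s0, s1, s2, s3, s5, s6, s8}): φ is false.
  s8 (successors {s0, s1, s2, s3, s4, s5, s6, s7, s8}): φ is true.
For instance, at s4:
  At s4: r & <>r is true, so ~(r & <>r) is false.
    At s4: r is true, <>r is true, so r & <>r is true.
      At s4: <>r requires r at some successor in {s0, s1, s2, s4, s6, s8}.
        r holds at s0, so <>r is true at s4.
Satisfying worlds: {s1, s2, s3, s5, s6, s8}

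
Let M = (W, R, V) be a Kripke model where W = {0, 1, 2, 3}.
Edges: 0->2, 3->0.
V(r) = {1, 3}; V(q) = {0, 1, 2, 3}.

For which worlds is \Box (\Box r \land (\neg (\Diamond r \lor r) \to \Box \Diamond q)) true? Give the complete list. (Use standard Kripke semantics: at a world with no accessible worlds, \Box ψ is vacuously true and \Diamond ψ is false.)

Let φ = \Box (\Box r \land (\neg (\Diamond r \lor r) \to \Box \Diamond q)). Evaluate φ at each world:
  0 (successors {2}): φ is true.
  1 (successors ∅): φ is true.
  2 (successors ∅): φ is true.
  3 (successors {0}): φ is false.
For instance, at 3:
  At 3: \Box (\Box r \land (\neg (\Diamond r \lor r) \to \Box \Diamond q)) requires \Box r \land (\neg (\Diamond r \lor r) \to \Box \Diamond q) at every successor {0}.
    \Box r \land (\neg (\Diamond r \lor r) \to \Box \Diamond q) fails at 0, so \Box (\Box r \land (\neg (\Diamond r \lor r) \to \Box \Diamond q)) is false at 3.
      At 0: \Box r is false, \neg (\Diamond r \lor r) \to \Box \Diamond q is false, so \Box r \land (\neg (\Diamond r \lor r) \to \Box \Diamond q) is false.
Satisfying worlds: {0, 1, 2}

0, 1, 2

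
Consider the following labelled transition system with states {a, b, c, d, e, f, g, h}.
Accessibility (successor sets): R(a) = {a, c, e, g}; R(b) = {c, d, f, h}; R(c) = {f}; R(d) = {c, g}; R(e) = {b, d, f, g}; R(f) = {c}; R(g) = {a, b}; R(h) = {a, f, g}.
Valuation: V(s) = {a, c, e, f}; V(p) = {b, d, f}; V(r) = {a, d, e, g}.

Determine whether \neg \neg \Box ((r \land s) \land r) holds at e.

No

At e: \neg \Box ((r \land s) \land r) is true, so \neg \neg \Box ((r \land s) \land r) is false.
  At e: \Box ((r \land s) \land r) is false, so \neg \Box ((r \land s) \land r) is true.
    At e: \Box ((r \land s) \land r) requires (r \land s) \land r at every successor {b, d, f, g}.
      (r \land s) \land r fails at b, so \Box ((r \land s) \land r) is false at e.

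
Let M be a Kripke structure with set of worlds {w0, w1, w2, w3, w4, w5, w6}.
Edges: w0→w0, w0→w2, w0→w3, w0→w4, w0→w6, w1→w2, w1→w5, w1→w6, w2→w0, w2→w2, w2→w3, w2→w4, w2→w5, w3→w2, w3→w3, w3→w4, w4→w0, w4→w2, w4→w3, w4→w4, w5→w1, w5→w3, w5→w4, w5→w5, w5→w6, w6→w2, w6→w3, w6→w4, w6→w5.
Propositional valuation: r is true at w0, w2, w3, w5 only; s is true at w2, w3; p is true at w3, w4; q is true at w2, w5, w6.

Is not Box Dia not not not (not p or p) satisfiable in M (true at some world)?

Let φ = not Box Dia not not not (not p or p). Evaluate φ at each world:
  w0 (successors {w0, w2, w3, w4, w6}): φ is true.
  w1 (successors {w2, w5, w6}): φ is true.
  w2 (successors {w0, w2, w3, w4, w5}): φ is true.
  w3 (successors {w2, w3, w4}): φ is true.
  w4 (successors {w0, w2, w3, w4}): φ is true.
  w5 (successors {w1, w3, w4, w5, w6}): φ is true.
  w6 (successors {w2, w3, w4, w5}): φ is true.
Detail at w0 (witness):
  At w0: Box Dia not not not (not p or p) is false, so not Box Dia not not not (not p or p) is true.
    At w0: Box Dia not not not (not p or p) requires Dia not not not (not p or p) at every successor {w0, w2, w3, w4, w6}.
      Dia not not not (not p or p) fails at w0, so Box Dia not not not (not p or p) is false at w0.

Yes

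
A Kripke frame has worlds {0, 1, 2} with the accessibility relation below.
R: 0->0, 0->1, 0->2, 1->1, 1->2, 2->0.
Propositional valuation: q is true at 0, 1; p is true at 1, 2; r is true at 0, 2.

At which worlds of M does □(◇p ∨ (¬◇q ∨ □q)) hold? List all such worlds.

Let φ = □(◇p ∨ (¬◇q ∨ □q)). Evaluate φ at each world:
  0 (successors {0, 1, 2}): φ is true.
  1 (successors {1, 2}): φ is true.
  2 (successors {0}): φ is true.
For instance, at 0:
  At 0: □(◇p ∨ (¬◇q ∨ □q)) requires ◇p ∨ (¬◇q ∨ □q) at every successor {0, 1, 2}.
      At 0: ◇p is true, ¬◇q ∨ □q is false, so ◇p ∨ (¬◇q ∨ □q) is true.
      At 1: ◇p is true, ¬◇q ∨ □q is false, so ◇p ∨ (¬◇q ∨ □q) is true.
      At 2: ◇p is false, ¬◇q ∨ □q is true, so ◇p ∨ (¬◇q ∨ □q) is true.
  So □(◇p ∨ (¬◇q ∨ □q)) is true at 0.
Satisfying worlds: {0, 1, 2}

0, 1, 2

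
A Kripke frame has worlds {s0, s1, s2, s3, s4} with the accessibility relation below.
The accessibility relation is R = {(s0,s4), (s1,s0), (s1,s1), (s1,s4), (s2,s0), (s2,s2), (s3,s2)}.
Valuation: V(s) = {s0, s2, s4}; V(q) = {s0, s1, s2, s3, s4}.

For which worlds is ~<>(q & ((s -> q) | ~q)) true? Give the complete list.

s4

Recall that <>ψ holds at a world iff ψ holds at some accessible world.
Let φ = ~<>(q & ((s -> q) | ~q)). Evaluate φ at each world:
  s0 (successors {s4}): φ is false.
  s1 (successors {s0, s1, s4}): φ is false.
  s2 (successors {s0, s2}): φ is false.
  s3 (successors {s2}): φ is false.
  s4 (successors ∅): φ is true.
For instance, at s0:
  At s0: <>(q & ((s -> q) | ~q)) is true, so ~<>(q & ((s -> q) | ~q)) is false.
    At s0: <>(q & ((s -> q) | ~q)) requires q & ((s -> q) | ~q) at some successor in {s4}.
      q & ((s -> q) | ~q) holds at s4, so <>(q & ((s -> q) | ~q)) is true at s0.
Satisfying worlds: {s4}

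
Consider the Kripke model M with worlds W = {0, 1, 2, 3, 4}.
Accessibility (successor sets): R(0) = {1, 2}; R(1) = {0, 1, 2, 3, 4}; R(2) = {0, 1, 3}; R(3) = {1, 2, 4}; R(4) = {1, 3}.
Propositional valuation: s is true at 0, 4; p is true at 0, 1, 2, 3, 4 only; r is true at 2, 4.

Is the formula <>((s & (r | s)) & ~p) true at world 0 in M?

No

At 0: <>((s & (r | s)) & ~p) requires (s & (r | s)) & ~p at some successor in {1, 2}.
  At 1: (s & (r | s)) & ~p is false.
  At 2: (s & (r | s)) & ~p is false.
So <>((s & (r | s)) & ~p) is false at 0.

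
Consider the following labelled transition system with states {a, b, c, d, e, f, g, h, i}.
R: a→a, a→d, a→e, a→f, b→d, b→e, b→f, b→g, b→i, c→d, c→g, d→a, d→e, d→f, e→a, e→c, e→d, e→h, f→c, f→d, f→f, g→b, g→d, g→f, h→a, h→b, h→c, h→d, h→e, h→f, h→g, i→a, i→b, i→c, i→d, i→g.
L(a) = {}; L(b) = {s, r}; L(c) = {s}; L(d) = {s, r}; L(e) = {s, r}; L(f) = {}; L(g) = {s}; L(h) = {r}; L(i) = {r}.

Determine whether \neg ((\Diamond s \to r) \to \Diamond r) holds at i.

Recall that \Diamond ψ holds at a world iff ψ holds at some accessible world.
At i: (\Diamond s \to r) \to \Diamond r is true, so \neg ((\Diamond s \to r) \to \Diamond r) is false.
  At i: \Diamond s \to r is true, \Diamond r is true, so (\Diamond s \to r) \to \Diamond r is true.
    At i: \Diamond s is true, r is true, so \Diamond s \to r is true.
      At i: \Diamond s requires s at some successor in {a, b, c, d, g}.
        s holds at b, so \Diamond s is true at i.
    At i: \Diamond r requires r at some successor in {a, b, c, d, g}.
      r holds at b, so \Diamond r is true at i.

No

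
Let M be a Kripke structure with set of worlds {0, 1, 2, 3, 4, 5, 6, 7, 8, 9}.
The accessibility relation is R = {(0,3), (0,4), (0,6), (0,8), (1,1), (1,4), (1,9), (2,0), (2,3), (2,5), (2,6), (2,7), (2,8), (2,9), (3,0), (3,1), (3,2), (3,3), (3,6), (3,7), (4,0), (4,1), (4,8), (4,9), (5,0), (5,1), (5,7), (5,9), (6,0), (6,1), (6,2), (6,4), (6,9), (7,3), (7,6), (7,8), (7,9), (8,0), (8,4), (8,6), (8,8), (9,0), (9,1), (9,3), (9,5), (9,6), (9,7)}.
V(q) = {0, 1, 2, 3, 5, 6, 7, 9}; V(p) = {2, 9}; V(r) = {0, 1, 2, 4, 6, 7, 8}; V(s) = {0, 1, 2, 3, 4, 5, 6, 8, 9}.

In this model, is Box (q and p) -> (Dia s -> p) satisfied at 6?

Yes

At 6: Box (q and p) is false, Dia s -> p is false, so Box (q and p) -> (Dia s -> p) is true.
  At 6: Box (q and p) requires q and p at every successor {0, 1, 2, 4, 9}.
    q and p fails at 0, so Box (q and p) is false at 6.
  At 6: Dia s is true, p is false, so Dia s -> p is false.
    At 6: Dia s requires s at some successor in {0, 1, 2, 4, 9}.
      s holds at 0, so Dia s is true at 6.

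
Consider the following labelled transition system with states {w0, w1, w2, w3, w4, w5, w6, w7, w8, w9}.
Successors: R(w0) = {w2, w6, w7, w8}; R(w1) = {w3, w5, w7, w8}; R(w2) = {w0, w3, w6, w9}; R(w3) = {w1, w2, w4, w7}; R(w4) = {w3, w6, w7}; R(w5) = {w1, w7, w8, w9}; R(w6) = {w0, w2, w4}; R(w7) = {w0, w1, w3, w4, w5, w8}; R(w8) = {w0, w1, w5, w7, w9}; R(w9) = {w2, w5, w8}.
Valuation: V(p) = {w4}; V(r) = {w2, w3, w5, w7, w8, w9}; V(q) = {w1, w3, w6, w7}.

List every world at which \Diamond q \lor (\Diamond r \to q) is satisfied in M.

Let φ = \Diamond q \lor (\Diamond r \to q). Evaluate φ at each world:
  w0 (successors {w2, w6, w7, w8}): φ is true.
  w1 (successors {w3, w5, w7, w8}): φ is true.
  w2 (successors {w0, w3, w6, w9}): φ is true.
  w3 (successors {w1, w2, w4, w7}): φ is true.
  w4 (successors {w3, w6, w7}): φ is true.
  w5 (successors {w1, w7, w8, w9}): φ is true.
  w6 (successors {w0, w2, w4}): φ is true.
  w7 (successors {w0, w1, w3, w4, w5, w8}): φ is true.
  w8 (successors {w0, w1, w5, w7, w9}): φ is true.
  w9 (successors {w2, w5, w8}): φ is false.
For instance, at w4:
  At w4: \Diamond q is true, \Diamond r \to q is false, so \Diamond q \lor (\Diamond r \to q) is true.
    At w4: \Diamond q requires q at some successor in {w3, w6, w7}.
      q holds at w3, so \Diamond q is true at w4.
    At w4: \Diamond r is true, q is false, so \Diamond r \to q is false.
      At w4: \Diamond r requires r at some successor in {w3, w6, w7}.
        r holds at w3, so \Diamond r is true at w4.
Satisfying worlds: {w0, w1, w2, w3, w4, w5, w6, w7, w8}

w0, w1, w2, w3, w4, w5, w6, w7, w8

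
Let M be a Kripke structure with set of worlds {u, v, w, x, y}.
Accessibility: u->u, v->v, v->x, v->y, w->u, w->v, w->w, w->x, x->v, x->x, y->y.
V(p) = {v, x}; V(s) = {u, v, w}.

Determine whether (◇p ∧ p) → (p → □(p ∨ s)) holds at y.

Yes

At y: ◇p ∧ p is false, p → □(p ∨ s) is true, so (◇p ∧ p) → (p → □(p ∨ s)) is true.
  At y: ◇p is false, p is false, so ◇p ∧ p is false.
    At y: ◇p requires p at some successor in {y}.
      At y: p is false.
    So ◇p is false at y.
  At y: p is false, □(p ∨ s) is false, so p → □(p ∨ s) is true.
    At y: □(p ∨ s) requires p ∨ s at every successor {y}.
      p ∨ s fails at y, so □(p ∨ s) is false at y.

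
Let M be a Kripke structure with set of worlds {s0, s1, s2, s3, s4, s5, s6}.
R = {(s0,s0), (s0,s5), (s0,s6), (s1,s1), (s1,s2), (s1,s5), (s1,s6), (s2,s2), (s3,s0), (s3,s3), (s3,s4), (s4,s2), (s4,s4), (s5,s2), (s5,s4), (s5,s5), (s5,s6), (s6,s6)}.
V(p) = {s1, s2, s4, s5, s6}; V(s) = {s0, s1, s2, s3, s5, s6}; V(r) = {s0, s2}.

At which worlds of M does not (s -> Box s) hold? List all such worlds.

s3, s5

Let φ = not (s -> Box s). Evaluate φ at each world:
  s0 (successors {s0, s5, s6}): φ is false.
  s1 (successors {s1, s2, s5, s6}): φ is false.
  s2 (successors {s2}): φ is false.
  s3 (successors {s0, s3, s4}): φ is true.
  s4 (successors {s2, s4}): φ is false.
  s5 (successors {s2, s4, s5, s6}): φ is true.
  s6 (successors {s6}): φ is false.
For instance, at s1:
  At s1: s -> Box s is true, so not (s -> Box s) is false.
    At s1: s is true, Box s is true, so s -> Box s is true.
      At s1: Box s requires s at every successor {s1, s2, s5, s6}.
        At s1: s is true.
        At s2: s is true.
        At s5: s is true.
        At s6: s is true.
      So Box s is true at s1.
Satisfying worlds: {s3, s5}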